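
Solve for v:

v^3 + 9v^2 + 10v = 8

v = -7.5311 or v = -2 or v = 0.5311

Rearrange: v^3 + 9v^2 + 10v - 8 = 0.
Possible rational roots are divisors of -8. Testing v = -2 gives 0, so (v + 2) is a factor.
Divide: v^3 + 9v^2 + 10v - 8 = (v + 2)(v^2 + 7v - 4).
Apply the quadratic formula to v^2 + 7v - 4 = 0: v = (-7 +/- sqrt(65))/2, i.e. v ~= 0.5311 or v ~= -7.5311.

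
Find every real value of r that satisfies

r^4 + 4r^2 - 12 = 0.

r = -1.4142 or r = 1.4142

Let u = r^2. The equation becomes u^2 + 4u - 12 = 0.
Factor: (u - 2)(u + 6) = 0, so u = 2 or u = -6.
r^2 = 2 gives r = +/-sqrt(2) ~= +/-1.4142.
r^2 = -6 < 0 has no real solution.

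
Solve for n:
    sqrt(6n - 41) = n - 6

Square both sides: 6n - 41 = (n - 6)^2.
Expand and rearrange: n^2 - 18n + 77 = 0.
Solving gives n = 11 or n = 7.
Check each candidate in the original equation:
  n = 11: sqrt(25) = 5, while n - 6 = 5 — valid.
  n = 7: sqrt(1) = 1, while n - 6 = 1 — valid.

n = 7 or n = 11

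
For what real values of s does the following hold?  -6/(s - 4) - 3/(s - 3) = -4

s = 3.25 or s = 6

Multiply both sides by (s - 4)(s - 3):
-6(s - 3) - 3(s - 4) = -4(s - 4)(s - 3).
Expand and collect terms: -4s^2 + 37s - 78 = 0.
Factor or apply the quadratic formula: s = 3.25 or s = 6.
Neither value makes a denominator zero (s != 4, s != 3), so both are valid.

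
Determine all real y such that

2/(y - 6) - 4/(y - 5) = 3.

y = 4 or y = 6.3333

Multiply both sides by (y - 6)(y - 5):
2(y - 5) - 4(y - 6) = 3(y - 6)(y - 5).
Expand and collect terms: 3y^2 - 31y + 76 = 0.
Factor or apply the quadratic formula: y = 6.3333 or y = 4.
Neither value makes a denominator zero (y != 6, y != 5), so both are valid.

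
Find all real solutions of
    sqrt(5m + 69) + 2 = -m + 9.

Isolate the radical: sqrt(5m + 69) = -m + 7.
Square both sides: 5m + 69 = (-m + 7)^2.
Expand and rearrange: m^2 - 19m - 20 = 0.
Solving gives m = 20 or m = -1.
Check each candidate in the original equation:
  m = 20: sqrt(169) = 13, while -m + 7 = -13 — extraneous.
  m = -1: sqrt(64) = 8, while -m + 7 = 8 — valid.

m = -1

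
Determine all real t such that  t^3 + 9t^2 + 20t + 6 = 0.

t = -5.6458 or t = -3 or t = -0.3542

Possible rational roots are divisors of 6. Testing t = -3 gives 0, so (t + 3) is a factor.
Divide: t^3 + 9t^2 + 20t + 6 = (t + 3)(t^2 + 6t + 2).
Apply the quadratic formula to t^2 + 6t + 2 = 0: t = (-6 +/- sqrt(28))/2, i.e. t ~= -0.3542 or t ~= -5.6458.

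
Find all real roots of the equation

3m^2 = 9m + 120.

Bring every term to one side: 3m^2 - 9m - 120 = 0.
Factor: 3(m + 5)(m - 8) = 0.
So m = -5 or m = 8.

m = -5 or m = 8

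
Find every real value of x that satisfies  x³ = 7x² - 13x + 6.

Rearrange: x³ - 7x² + 13x - 6 = 0.
Possible rational roots are divisors of -6. Testing x = 2 gives 0, so (x - 2) is a factor.
Divide: x³ - 7x² + 13x - 6 = (x - 2)(x² - 5x + 3).
Apply the quadratic formula to x² - 5x + 3 = 0: x = (5 ± √13)/2, i.e. x ≈ 4.3028 or x ≈ 0.6972.

x = 0.6972 or x = 2 or x = 4.3028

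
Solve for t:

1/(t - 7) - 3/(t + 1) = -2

t = 0.6277 or t = 6.3723

Multiply both sides by (t - 7)(t + 1):
(t + 1) - 3(t - 7) = -2(t - 7)(t + 1).
Expand and collect terms: -2t^2 + 14t - 8 = 0.
By the quadratic formula, t = (-14 +/- sqrt(132)) / -4, so t ~= 0.6277 or t ~= 6.3723.
Neither value makes a denominator zero (t != 7, t != -1), so both are valid.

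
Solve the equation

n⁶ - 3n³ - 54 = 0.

n = -1.8171 or n = 2.0801

Let u = n³. The equation becomes u² - 3u - 54 = 0.
Factor: (u + 6)(u - 9) = 0, so u = -6 or u = 9.
n³ = -6 gives n = -∛(6) ≈ -1.8171.
n³ = 9 gives n = ∛(9) ≈ 2.0801.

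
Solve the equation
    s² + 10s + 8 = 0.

Discriminant: (10)² − 4·1·8 = 68.
Quadratic formula: s = (-10 ± √68) / 2.
So s = -5 + √(17) ≈ -0.8769 or s = -5 - √(17) ≈ -9.1231.

s = -9.1231 or s = -0.8769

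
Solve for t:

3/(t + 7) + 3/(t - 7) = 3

Multiply both sides by (t + 7)(t - 7):
3(t - 7) + 3(t + 7) = 3(t + 7)(t - 7).
Expand and collect terms: 3t² - 6t - 147 = 0.
By the quadratic formula, t = (6 ± √1800) / 6, so t ≈ 8.0711 or t ≈ -6.0711.
Neither value makes a denominator zero (t ≠ -7, t ≠ 7), so both are valid.

t = -6.0711 or t = 8.0711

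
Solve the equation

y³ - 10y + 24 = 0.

y = -4

Possible rational roots are divisors of 24. Testing y = -4 gives 0, so (y + 4) is a factor.
Divide: y³ - 10y + 24 = (y + 4)(y² - 4y + 6).
The quadratic y² - 4y + 6 has discriminant -8 < 0, so no further real roots.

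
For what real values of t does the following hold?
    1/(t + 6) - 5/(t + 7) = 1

Multiply both sides by (t + 6)(t + 7):
(t + 7) - 5(t + 6) = (t + 6)(t + 7).
Expand and collect terms: t^2 + 17t + 65 = 0.
By the quadratic formula, t = (-17 +/- sqrt(29)) / 2, so t ~= -5.8074 or t ~= -11.1926.
Neither value makes a denominator zero (t != -6, t != -7), so both are valid.

t = -11.1926 or t = -5.8074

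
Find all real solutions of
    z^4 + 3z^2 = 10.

z = -1.4142 or z = 1.4142

Let u = z^2. The equation becomes u^2 + 3u - 10 = 0.
Factor: (u + 5)(u - 2) = 0, so u = -5 or u = 2.
z^2 = -5 < 0 has no real solution.
z^2 = 2 gives z = +/-sqrt(2) ~= +/-1.4142.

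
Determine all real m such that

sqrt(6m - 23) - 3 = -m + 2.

Isolate the radical: sqrt(6m - 23) = -m + 5.
Square both sides: 6m - 23 = (-m + 5)^2.
Expand and rearrange: m^2 - 16m + 48 = 0.
Solving gives m = 12 or m = 4.
Check each candidate in the original equation:
  m = 12: sqrt(49) = 7, while -m + 5 = -7 — extraneous.
  m = 4: sqrt(1) = 1, while -m + 5 = 1 — valid.

m = 4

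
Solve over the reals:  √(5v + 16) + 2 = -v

Isolate the radical: √(5v + 16) = -v - 2.
Square both sides: 5v + 16 = (-v - 2)².
Expand and rearrange: v² - v - 12 = 0.
Solving gives v = 4 or v = -3.
Check each candidate in the original equation:
  v = 4: √(36) = 6, while -v - 2 = -6 — extraneous.
  v = -3: √(1) = 1, while -v - 2 = 1 — valid.

v = -3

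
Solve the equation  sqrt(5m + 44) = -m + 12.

m = 4

Square both sides: 5m + 44 = (-m + 12)^2.
Expand and rearrange: m^2 - 29m + 100 = 0.
Solving gives m = 25 or m = 4.
Check each candidate in the original equation:
  m = 25: sqrt(169) = 13, while -m + 12 = -13 — extraneous.
  m = 4: sqrt(64) = 8, while -m + 12 = 8 — valid.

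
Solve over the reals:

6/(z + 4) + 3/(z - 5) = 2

z = -1.5584 or z = 7.0584

Multiply both sides by (z + 4)(z - 5):
6(z - 5) + 3(z + 4) = 2(z + 4)(z - 5).
Expand and collect terms: 2z² - 11z - 22 = 0.
By the quadratic formula, z = (11 ± √297) / 4, so z ≈ 7.0584 or z ≈ -1.5584.
Neither value makes a denominator zero (z ≠ -4, z ≠ 5), so both are valid.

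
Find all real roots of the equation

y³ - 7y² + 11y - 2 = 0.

y = 0.2087 or y = 2 or y = 4.7913

Possible rational roots are divisors of -2. Testing y = 2 gives 0, so (y - 2) is a factor.
Divide: y³ - 7y² + 11y - 2 = (y - 2)(y² - 5y + 1).
Apply the quadratic formula to y² - 5y + 1 = 0: y = (5 ± √21)/2, i.e. y ≈ 4.7913 or y ≈ 0.2087.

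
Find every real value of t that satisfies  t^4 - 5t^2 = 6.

Let u = t^2. The equation becomes u^2 - 5u - 6 = 0.
Factor: (u + 1)(u - 6) = 0, so u = -1 or u = 6.
t^2 = -1 < 0 has no real solution.
t^2 = 6 gives t = +/-sqrt(6) ~= +/-2.4495.

t = -2.4495 or t = 2.4495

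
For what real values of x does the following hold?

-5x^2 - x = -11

Rearrange to standard form: -5x^2 - x + 11 = 0.
Discriminant: (-1)^2 - 4*(-5)*11 = 221.
Quadratic formula: x = (1 +/- sqrt(221)) / (-10).
So x = -sqrt(221)/10 - 1/10 ~= -1.5866 or x = -1/10 + sqrt(221)/10 ~= 1.3866.

x = -1.5866 or x = 1.3866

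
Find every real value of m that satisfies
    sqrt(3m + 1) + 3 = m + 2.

m = 5

Isolate the radical: sqrt(3m + 1) = m - 1.
Square both sides: 3m + 1 = (m - 1)^2.
Expand and rearrange: m^2 - 5m = 0.
Solving gives m = 5 or m = 0.
Check each candidate in the original equation:
  m = 5: sqrt(16) = 4, while m - 1 = 4 — valid.
  m = 0: sqrt(1) = 1, while m - 1 = -1 — extraneous.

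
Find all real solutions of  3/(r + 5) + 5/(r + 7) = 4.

r = -6.2247 or r = -3.7753

Multiply both sides by (r + 5)(r + 7):
3(r + 7) + 5(r + 5) = 4(r + 5)(r + 7).
Expand and collect terms: 4r² + 40r + 94 = 0.
By the quadratic formula, r = (-40 ± √96) / 8, so r ≈ -3.7753 or r ≈ -6.2247.
Neither value makes a denominator zero (r ≠ -5, r ≠ -7), so both are valid.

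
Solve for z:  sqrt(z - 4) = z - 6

z = 8

Square both sides: z - 4 = (z - 6)^2.
Expand and rearrange: z^2 - 13z + 40 = 0.
Solving gives z = 8 or z = 5.
Check each candidate in the original equation:
  z = 8: sqrt(4) = 2, while z - 6 = 2 — valid.
  z = 5: sqrt(1) = 1, while z - 6 = -1 — extraneous.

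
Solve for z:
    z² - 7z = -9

Rearrange to standard form: z² - 7z + 9 = 0.
Discriminant: (-7)² − 4·1·9 = 13.
Quadratic formula: z = (7 ± √13) / 2.
So z = √(13)/2 + 7/2 ≈ 5.3028 or z = 7/2 - √(13)/2 ≈ 1.6972.

z = 1.6972 or z = 5.3028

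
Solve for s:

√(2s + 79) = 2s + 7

Square both sides: 2s + 79 = (2s + 7)².
Expand and rearrange: 4s² + 26s - 30 = 0.
Solving gives s = 1 or s = -7.5.
Check each candidate in the original equation:
  s = 1: √(81) = 9, while 2s + 7 = 9 — valid.
  s = -7.5: √(64) = 8, while 2s + 7 = -8 — extraneous.

s = 1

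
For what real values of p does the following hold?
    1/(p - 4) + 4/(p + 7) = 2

Multiply both sides by (p - 4)(p + 7):
(p + 7) + 4(p - 4) = 2(p - 4)(p + 7).
Expand and collect terms: 2p² + p - 47 = 0.
By the quadratic formula, p = (-1 ± √377) / 4, so p ≈ 4.6041 or p ≈ -5.1041.
Neither value makes a denominator zero (p ≠ 4, p ≠ -7), so both are valid.

p = -5.1041 or p = 4.6041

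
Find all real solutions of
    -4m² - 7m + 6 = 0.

Discriminant: (-7)² − 4·(-4)·6 = 145.
Quadratic formula: m = (7 ± √145) / (-8).
So m = -√(145)/8 - 7/8 ≈ -2.3802 or m = -7/8 + √(145)/8 ≈ 0.6302.

m = -2.3802 or m = 0.6302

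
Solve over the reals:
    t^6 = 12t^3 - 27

Let u = t^3. The equation becomes u^2 - 12u + 27 = 0.
Factor: (u - 3)(u - 9) = 0, so u = 3 or u = 9.
t^3 = 3 gives t = (3)^(1/3) ~= 1.4422.
t^3 = 9 gives t = (9)^(1/3) ~= 2.0801.

t = 1.4422 or t = 2.0801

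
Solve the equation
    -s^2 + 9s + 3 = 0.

s = -0.3218 or s = 9.3218

Discriminant: (9)^2 - 4*(-1)*3 = 93.
Quadratic formula: s = (-9 +/- sqrt(93)) / (-2).
So s = 9/2 - sqrt(93)/2 ~= -0.3218 or s = 9/2 + sqrt(93)/2 ~= 9.3218.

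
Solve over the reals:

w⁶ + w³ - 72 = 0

Let u = w³. The equation becomes u² + u - 72 = 0.
Factor: (u + 9)(u - 8) = 0, so u = -9 or u = 8.
w³ = -9 gives w = -∛(9) ≈ -2.0801.
w³ = 8 gives w = 2.

w = -2.0801 or w = 2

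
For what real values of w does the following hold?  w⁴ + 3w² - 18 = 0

Let u = w². The equation becomes u² + 3u - 18 = 0.
Factor: (u + 6)(u - 3) = 0, so u = -6 or u = 3.
w² = -6 < 0 has no real solution.
w² = 3 gives w = ±√(3) ≈ ±1.7321.

w = -1.7321 or w = 1.7321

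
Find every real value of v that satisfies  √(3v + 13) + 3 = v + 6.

v = 1

Isolate the radical: √(3v + 13) = v + 3.
Square both sides: 3v + 13 = (v + 3)².
Expand and rearrange: v² + 3v - 4 = 0.
Solving gives v = 1 or v = -4.
Check each candidate in the original equation:
  v = 1: √(16) = 4, while v + 3 = 4 — valid.
  v = -4: √(1) = 1, while v + 3 = -1 — extraneous.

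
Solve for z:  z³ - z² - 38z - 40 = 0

z = -5 or z = -1.1231 or z = 7.1231

Possible rational roots are divisors of -40. Testing z = -5 gives 0, so (z + 5) is a factor.
Divide: z³ - z² - 38z - 40 = (z + 5)(z² - 6z - 8).
Apply the quadratic formula to z² - 6z - 8 = 0: z = (6 ± √68)/2, i.e. z ≈ 7.1231 or z ≈ -1.1231.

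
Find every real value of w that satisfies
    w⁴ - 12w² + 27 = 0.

Let u = w². The equation becomes u² - 12u + 27 = 0.
Factor: (u - 9)(u - 3) = 0, so u = 9 or u = 3.
w² = 9 gives w = ±3.
w² = 3 gives w = ±√(3) ≈ ±1.7321.

w = -3 or w = -1.7321 or w = 1.7321 or w = 3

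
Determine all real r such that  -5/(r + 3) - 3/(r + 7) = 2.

r = -9.4495 or r = -4.5505

Multiply both sides by (r + 3)(r + 7):
-5(r + 7) - 3(r + 3) = 2(r + 3)(r + 7).
Expand and collect terms: 2r^2 + 28r + 86 = 0.
By the quadratic formula, r = (-28 +/- sqrt(96)) / 4, so r ~= -4.5505 or r ~= -9.4495.
Neither value makes a denominator zero (r != -3, r != -7), so both are valid.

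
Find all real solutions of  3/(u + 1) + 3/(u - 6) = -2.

u = -2.8079 or u = 4.8079

Multiply both sides by (u + 1)(u - 6):
3(u - 6) + 3(u + 1) = -2(u + 1)(u - 6).
Expand and collect terms: -2u² + 4u + 27 = 0.
By the quadratic formula, u = (-4 ± √232) / -4, so u ≈ -2.8079 or u ≈ 4.8079.
Neither value makes a denominator zero (u ≠ -1, u ≠ 6), so both are valid.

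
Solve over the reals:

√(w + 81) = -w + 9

Square both sides: w + 81 = (-w + 9)².
Expand and rearrange: w² - 19w = 0.
Solving gives w = 19 or w = 0.
Check each candidate in the original equation:
  w = 19: √(100) = 10, while -w + 9 = -10 — extraneous.
  w = 0: √(81) = 9, while -w + 9 = 9 — valid.

w = 0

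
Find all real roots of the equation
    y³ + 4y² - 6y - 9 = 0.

y = -4.8541 or y = -1 or y = 1.8541

Possible rational roots are divisors of -9. Testing y = -1 gives 0, so (y + 1) is a factor.
Divide: y³ + 4y² - 6y - 9 = (y + 1)(y² + 3y - 9).
Apply the quadratic formula to y² + 3y - 9 = 0: y = (-3 ± √45)/2, i.e. y ≈ 1.8541 or y ≈ -4.8541.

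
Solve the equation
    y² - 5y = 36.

y = -4 or y = 9

Bring every term to one side: y² - 5y - 36 = 0.
Factor: (y - 9)(y + 4) = 0.
So y = 9 or y = -4.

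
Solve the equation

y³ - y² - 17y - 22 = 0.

y = -2.1401 or y = -2 or y = 5.1401

Possible rational roots are divisors of -22. Testing y = -2 gives 0, so (y + 2) is a factor.
Divide: y³ - y² - 17y - 22 = (y + 2)(y² - 3y - 11).
Apply the quadratic formula to y² - 3y - 11 = 0: y = (3 ± √53)/2, i.e. y ≈ 5.1401 or y ≈ -2.1401.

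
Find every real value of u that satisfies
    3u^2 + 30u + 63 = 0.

Factor: 3(u + 3)(u + 7) = 0.
So u = -3 or u = -7.

u = -7 or u = -3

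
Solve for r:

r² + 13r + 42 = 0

r = -7 or r = -6

Factor: (r + 6)(r + 7) = 0.
So r = -6 or r = -7.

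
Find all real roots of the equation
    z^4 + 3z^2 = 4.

z = -1 or z = 1

Let u = z^2. The equation becomes u^2 + 3u - 4 = 0.
Factor: (u - 1)(u + 4) = 0, so u = 1 or u = -4.
z^2 = 1 gives z = +/-1.
z^2 = -4 < 0 has no real solution.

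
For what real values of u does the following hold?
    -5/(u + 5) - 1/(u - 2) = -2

u = -2.7386 or u = 2.7386

Multiply both sides by (u + 5)(u - 2):
-5(u - 2) - (u + 5) = -2(u + 5)(u - 2).
Expand and collect terms: -2u² + 15 = 0.
By the quadratic formula, u = (0 ± √120) / -4, so u ≈ -2.7386 or u ≈ 2.7386.
Neither value makes a denominator zero (u ≠ -5, u ≠ 2), so both are valid.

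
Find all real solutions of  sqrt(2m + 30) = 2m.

m = 3

Square both sides: 2m + 30 = (2m)^2.
Expand and rearrange: 4m^2 - 2m - 30 = 0.
Solving gives m = 3 or m = -2.5.
Check each candidate in the original equation:
  m = 3: sqrt(36) = 6, while 2m = 6 — valid.
  m = -2.5: sqrt(25) = 5, while 2m = -5 — extraneous.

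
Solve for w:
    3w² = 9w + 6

Rearrange to standard form: 3w² - 9w - 6 = 0.
Discriminant: (-9)² − 4·3·(-6) = 153.
Quadratic formula: w = (9 ± √153) / 6.
So w = 3/2 + √(17)/2 ≈ 3.5616 or w = 3/2 - √(17)/2 ≈ -0.5616.

w = -0.5616 or w = 3.5616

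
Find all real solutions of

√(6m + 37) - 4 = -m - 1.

m = -2

Isolate the radical: √(6m + 37) = -m + 3.
Square both sides: 6m + 37 = (-m + 3)².
Expand and rearrange: m² - 12m - 28 = 0.
Solving gives m = 14 or m = -2.
Check each candidate in the original equation:
  m = 14: √(121) = 11, while -m + 3 = -11 — extraneous.
  m = -2: √(25) = 5, while -m + 3 = 5 — valid.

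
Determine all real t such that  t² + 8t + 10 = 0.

Discriminant: (8)² − 4·1·10 = 24.
Quadratic formula: t = (-8 ± √24) / 2.
So t = -4 + √(6) ≈ -1.5505 or t = -4 - √(6) ≈ -6.4495.

t = -6.4495 or t = -1.5505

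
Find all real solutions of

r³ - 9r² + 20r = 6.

Rearrange: r³ - 9r² + 20r - 6 = 0.
Possible rational roots are divisors of -6. Testing r = 3 gives 0, so (r - 3) is a factor.
Divide: r³ - 9r² + 20r - 6 = (r - 3)(r² - 6r + 2).
Apply the quadratic formula to r² - 6r + 2 = 0: r = (6 ± √28)/2, i.e. r ≈ 5.6458 or r ≈ 0.3542.

r = 0.3542 or r = 3 or r = 5.6458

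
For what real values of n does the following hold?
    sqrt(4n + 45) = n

n = 9

Square both sides: 4n + 45 = (n)^2.
Expand and rearrange: n^2 - 4n - 45 = 0.
Solving gives n = 9 or n = -5.
Check each candidate in the original equation:
  n = 9: sqrt(81) = 9, while n = 9 — valid.
  n = -5: sqrt(25) = 5, while n = -5 — extraneous.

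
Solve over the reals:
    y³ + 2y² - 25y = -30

y = -6.5311 or y = 1.5311 or y = 3

Rearrange: y³ + 2y² - 25y + 30 = 0.
Possible rational roots are divisors of 30. Testing y = 3 gives 0, so (y - 3) is a factor.
Divide: y³ + 2y² - 25y + 30 = (y - 3)(y² + 5y - 10).
Apply the quadratic formula to y² + 5y - 10 = 0: y = (-5 ± √65)/2, i.e. y ≈ 1.5311 or y ≈ -6.5311.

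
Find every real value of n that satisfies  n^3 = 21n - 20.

Rearrange: n^3 - 21n + 20 = 0.
Possible rational roots are divisors of 20. Testing n = 4 gives 0, so (n - 4) is a factor.
Divide: n^3 - 21n + 20 = (n - 4)(n^2 + 4n - 5).
Factor the quadratic: n = 1 or n = -5.

n = -5 or n = 1 or n = 4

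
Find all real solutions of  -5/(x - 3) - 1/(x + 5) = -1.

Multiply both sides by (x - 3)(x + 5):
-5(x + 5) - (x - 3) = -(x - 3)(x + 5).
Expand and collect terms: -x² + 4x + 37 = 0.
By the quadratic formula, x = (-4 ± √164) / -2, so x ≈ -4.4031 or x ≈ 8.4031.
Neither value makes a denominator zero (x ≠ 3, x ≠ -5), so both are valid.

x = -4.4031 or x = 8.4031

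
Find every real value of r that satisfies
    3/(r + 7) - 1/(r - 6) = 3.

Multiply both sides by (r + 7)(r - 6):
3(r - 6) - (r + 7) = 3(r + 7)(r - 6).
Expand and collect terms: 3r^2 + r - 101 = 0.
By the quadratic formula, r = (-1 +/- sqrt(1213)) / 6, so r ~= 5.638 or r ~= -5.9714.
Neither value makes a denominator zero (r != -7, r != 6), so both are valid.

r = -5.9714 or r = 5.638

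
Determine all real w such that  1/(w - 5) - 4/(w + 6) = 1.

Multiply both sides by (w - 5)(w + 6):
(w + 6) - 4(w - 5) = (w - 5)(w + 6).
Expand and collect terms: w^2 + 4w - 56 = 0.
By the quadratic formula, w = (-4 +/- sqrt(240)) / 2, so w ~= 5.746 or w ~= -9.746.
Neither value makes a denominator zero (w != 5, w != -6), so both are valid.

w = -9.746 or w = 5.746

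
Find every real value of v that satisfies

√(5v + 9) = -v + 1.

Square both sides: 5v + 9 = (-v + 1)².
Expand and rearrange: v² - 7v - 8 = 0.
Solving gives v = 8 or v = -1.
Check each candidate in the original equation:
  v = 8: √(49) = 7, while -v + 1 = -7 — extraneous.
  v = -1: √(4) = 2, while -v + 1 = 2 — valid.

v = -1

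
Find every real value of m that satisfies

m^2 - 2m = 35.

Bring every term to one side: m^2 - 2m - 35 = 0.
Factor: (m - 7)(m + 5) = 0.
So m = 7 or m = -5.

m = -5 or m = 7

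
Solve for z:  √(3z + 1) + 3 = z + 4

Isolate the radical: √(3z + 1) = z + 1.
Square both sides: 3z + 1 = (z + 1)².
Expand and rearrange: z² - z = 0.
Solving gives z = 1 or z = 0.
Check each candidate in the original equation:
  z = 1: √(4) = 2, while z + 1 = 2 — valid.
  z = 0: √(1) = 1, while z + 1 = 1 — valid.

z = 0 or z = 1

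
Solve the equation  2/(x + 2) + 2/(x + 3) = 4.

Multiply both sides by (x + 2)(x + 3):
2(x + 3) + 2(x + 2) = 4(x + 2)(x + 3).
Expand and collect terms: 4x² + 16x + 14 = 0.
By the quadratic formula, x = (-16 ± √32) / 8, so x ≈ -1.2929 or x ≈ -2.7071.
Neither value makes a denominator zero (x ≠ -2, x ≠ -3), so both are valid.

x = -2.7071 or x = -1.2929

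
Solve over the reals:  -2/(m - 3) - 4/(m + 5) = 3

Multiply both sides by (m - 3)(m + 5):
-2(m + 5) - 4(m - 3) = 3(m - 3)(m + 5).
Expand and collect terms: 3m^2 + 12m - 47 = 0.
By the quadratic formula, m = (-12 +/- sqrt(708)) / 6, so m ~= 2.4347 or m ~= -6.4347.
Neither value makes a denominator zero (m != 3, m != -5), so both are valid.

m = -6.4347 or m = 2.4347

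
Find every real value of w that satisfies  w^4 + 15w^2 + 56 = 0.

Let u = w^2. The equation becomes u^2 + 15u + 56 = 0.
Factor: (u + 7)(u + 8) = 0, so u = -7 or u = -8.
w^2 = -7 < 0 has no real solution.
w^2 = -8 < 0 has no real solution.

No real solutions.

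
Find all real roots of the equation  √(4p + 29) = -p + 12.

Square both sides: 4p + 29 = (-p + 12)².
Expand and rearrange: p² - 28p + 115 = 0.
Solving gives p = 23 or p = 5.
Check each candidate in the original equation:
  p = 23: √(121) = 11, while -p + 12 = -11 — extraneous.
  p = 5: √(49) = 7, while -p + 12 = 7 — valid.

p = 5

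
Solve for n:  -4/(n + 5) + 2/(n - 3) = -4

Multiply both sides by (n + 5)(n - 3):
-4(n - 3) + 2(n + 5) = -4(n + 5)(n - 3).
Expand and collect terms: -4n² - 6n + 38 = 0.
By the quadratic formula, n = (6 ± √644) / -8, so n ≈ -3.9221 or n ≈ 2.4221.
Neither value makes a denominator zero (n ≠ -5, n ≠ 3), so both are valid.

n = -3.9221 or n = 2.4221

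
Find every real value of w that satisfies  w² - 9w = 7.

w = -0.7202 or w = 9.7202

Rearrange to standard form: w² - 9w - 7 = 0.
Discriminant: (-9)² − 4·1·(-7) = 109.
Quadratic formula: w = (9 ± √109) / 2.
So w = 9/2 + √(109)/2 ≈ 9.7202 or w = 9/2 - √(109)/2 ≈ -0.7202.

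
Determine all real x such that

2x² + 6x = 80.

x = -8 or x = 5

Bring every term to one side: 2x² + 6x - 80 = 0.
Factor: 2(x - 5)(x + 8) = 0.
So x = 5 or x = -8.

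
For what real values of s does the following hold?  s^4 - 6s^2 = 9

Let u = s^2. The equation becomes u^2 - 6u - 9 = 0.
By the quadratic formula, u = 3 + 3*sqrt(2) or u = 3 - 3*sqrt(2).
s^2 = 3 + 3*sqrt(2) gives s = +/-sqrt(3 + 3*sqrt(2)) ~= +/-2.6912.
s^2 = 3 - 3*sqrt(2) < 0 has no real solution.

s = -2.6912 or s = 2.6912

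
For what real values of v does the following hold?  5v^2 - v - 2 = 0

v = -0.5403 or v = 0.7403

Discriminant: (-1)^2 - 4*5*(-2) = 41.
Quadratic formula: v = (1 +/- sqrt(41)) / 10.
So v = 1/10 + sqrt(41)/10 ~= 0.7403 or v = 1/10 - sqrt(41)/10 ~= -0.5403.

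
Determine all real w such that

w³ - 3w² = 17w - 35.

Rearrange: w³ - 3w² - 17w + 35 = 0.
Possible rational roots are divisors of 35. Testing w = 5 gives 0, so (w - 5) is a factor.
Divide: w³ - 3w² - 17w + 35 = (w - 5)(w² + 2w - 7).
Apply the quadratic formula to w² + 2w - 7 = 0: w = (-2 ± √32)/2, i.e. w ≈ 1.8284 or w ≈ -3.8284.

w = -3.8284 or w = 1.8284 or w = 5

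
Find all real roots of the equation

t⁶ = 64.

t = -2 or t = 2

Let u = t³. The equation becomes u² - 64 = 0.
Factor: (u - 8)(u + 8) = 0, so u = 8 or u = -8.
t³ = 8 gives t = 2.
t³ = -8 gives t = -2.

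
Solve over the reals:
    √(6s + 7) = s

s = 7

Square both sides: 6s + 7 = (s)².
Expand and rearrange: s² - 6s - 7 = 0.
Solving gives s = 7 or s = -1.
Check each candidate in the original equation:
  s = 7: √(49) = 7, while s = 7 — valid.
  s = -1: √(1) = 1, while s = -1 — extraneous.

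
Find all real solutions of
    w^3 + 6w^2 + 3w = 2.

w = -5.3723 or w = -1 or w = 0.3723

Rearrange: w^3 + 6w^2 + 3w - 2 = 0.
Possible rational roots are divisors of -2. Testing w = -1 gives 0, so (w + 1) is a factor.
Divide: w^3 + 6w^2 + 3w - 2 = (w + 1)(w^2 + 5w - 2).
Apply the quadratic formula to w^2 + 5w - 2 = 0: w = (-5 +/- sqrt(33))/2, i.e. w ~= 0.3723 or w ~= -5.3723.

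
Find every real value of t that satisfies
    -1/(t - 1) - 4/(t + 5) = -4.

t = -4.0472 or t = 1.2972

Multiply both sides by (t - 1)(t + 5):
-(t + 5) - 4(t - 1) = -4(t - 1)(t + 5).
Expand and collect terms: -4t² - 11t + 21 = 0.
By the quadratic formula, t = (11 ± √457) / -8, so t ≈ -4.0472 or t ≈ 1.2972.
Neither value makes a denominator zero (t ≠ 1, t ≠ -5), so both are valid.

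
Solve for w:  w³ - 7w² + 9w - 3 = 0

w = 0.5505 or w = 1 or w = 5.4495

Possible rational roots are divisors of -3. Testing w = 1 gives 0, so (w - 1) is a factor.
Divide: w³ - 7w² + 9w - 3 = (w - 1)(w² - 6w + 3).
Apply the quadratic formula to w² - 6w + 3 = 0: w = (6 ± √24)/2, i.e. w ≈ 5.4495 or w ≈ 0.5505.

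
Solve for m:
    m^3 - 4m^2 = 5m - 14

Rearrange: m^3 - 4m^2 - 5m + 14 = 0.
Possible rational roots are divisors of 14. Testing m = -2 gives 0, so (m + 2) is a factor.
Divide: m^3 - 4m^2 - 5m + 14 = (m + 2)(m^2 - 6m + 7).
Apply the quadratic formula to m^2 - 6m + 7 = 0: m = (6 +/- sqrt(8))/2, i.e. m ~= 4.4142 or m ~= 1.5858.

m = -2 or m = 1.5858 or m = 4.4142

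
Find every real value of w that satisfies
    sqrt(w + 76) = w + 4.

w = 5

Square both sides: w + 76 = (w + 4)^2.
Expand and rearrange: w^2 + 7w - 60 = 0.
Solving gives w = 5 or w = -12.
Check each candidate in the original equation:
  w = 5: sqrt(81) = 9, while w + 4 = 9 — valid.
  w = -12: sqrt(64) = 8, while w + 4 = -8 — extraneous.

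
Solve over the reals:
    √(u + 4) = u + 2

u = 0

Square both sides: u + 4 = (u + 2)².
Expand and rearrange: u² + 3u = 0.
Solving gives u = 0 or u = -3.
Check each candidate in the original equation:
  u = 0: √(4) = 2, while u + 2 = 2 — valid.
  u = -3: √(1) = 1, while u + 2 = -1 — extraneous.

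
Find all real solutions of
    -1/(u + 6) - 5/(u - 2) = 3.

u = -6.4157 or u = 0.4157

Multiply both sides by (u + 6)(u - 2):
-(u - 2) - 5(u + 6) = 3(u + 6)(u - 2).
Expand and collect terms: 3u² + 18u - 8 = 0.
By the quadratic formula, u = (-18 ± √420) / 6, so u ≈ 0.4157 or u ≈ -6.4157.
Neither value makes a denominator zero (u ≠ -6, u ≠ 2), so both are valid.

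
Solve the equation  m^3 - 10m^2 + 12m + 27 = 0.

Possible rational roots are divisors of 27. Testing m = 3 gives 0, so (m - 3) is a factor.
Divide: m^3 - 10m^2 + 12m + 27 = (m - 3)(m^2 - 7m - 9).
Apply the quadratic formula to m^2 - 7m - 9 = 0: m = (7 +/- sqrt(85))/2, i.e. m ~= 8.1098 or m ~= -1.1098.

m = -1.1098 or m = 3 or m = 8.1098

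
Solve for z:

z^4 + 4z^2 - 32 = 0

z = -2 or z = 2

Let u = z^2. The equation becomes u^2 + 4u - 32 = 0.
Factor: (u + 8)(u - 4) = 0, so u = -8 or u = 4.
z^2 = -8 < 0 has no real solution.
z^2 = 4 gives z = +/-2.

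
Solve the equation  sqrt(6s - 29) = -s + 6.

s = 5

Square both sides: 6s - 29 = (-s + 6)^2.
Expand and rearrange: s^2 - 18s + 65 = 0.
Solving gives s = 13 or s = 5.
Check each candidate in the original equation:
  s = 13: sqrt(49) = 7, while -s + 6 = -7 — extraneous.
  s = 5: sqrt(1) = 1, while -s + 6 = 1 — valid.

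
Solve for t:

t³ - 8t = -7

Rearrange: t³ - 8t + 7 = 0.
Possible rational roots are divisors of 7. Testing t = 1 gives 0, so (t - 1) is a factor.
Divide: t³ - 8t + 7 = (t - 1)(t² + t - 7).
Apply the quadratic formula to t² + t - 7 = 0: t = (-1 ± √29)/2, i.e. t ≈ 2.1926 or t ≈ -3.1926.

t = -3.1926 or t = 1 or t = 2.1926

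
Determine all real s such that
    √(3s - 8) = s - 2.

s = 3 or s = 4

Square both sides: 3s - 8 = (s - 2)².
Expand and rearrange: s² - 7s + 12 = 0.
Solving gives s = 4 or s = 3.
Check each candidate in the original equation:
  s = 4: √(4) = 2, while s - 2 = 2 — valid.
  s = 3: √(1) = 1, while s - 2 = 1 — valid.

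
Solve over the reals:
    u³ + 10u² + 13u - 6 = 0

Possible rational roots are divisors of -6. Testing u = -2 gives 0, so (u + 2) is a factor.
Divide: u³ + 10u² + 13u - 6 = (u + 2)(u² + 8u - 3).
Apply the quadratic formula to u² + 8u - 3 = 0: u = (-8 ± √76)/2, i.e. u ≈ 0.3589 or u ≈ -8.3589.

u = -8.3589 or u = -2 or u = 0.3589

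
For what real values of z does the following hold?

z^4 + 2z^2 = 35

Let u = z^2. The equation becomes u^2 + 2u - 35 = 0.
Factor: (u + 7)(u - 5) = 0, so u = -7 or u = 5.
z^2 = -7 < 0 has no real solution.
z^2 = 5 gives z = +/-sqrt(5) ~= +/-2.2361.

z = -2.2361 or z = 2.2361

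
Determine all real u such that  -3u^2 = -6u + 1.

Rearrange to standard form: -3u^2 + 6u - 1 = 0.
Discriminant: (6)^2 - 4*(-3)*(-1) = 24.
Quadratic formula: u = (-6 +/- sqrt(24)) / (-6).
So u = 1 - sqrt(6)/3 ~= 0.1835 or u = sqrt(6)/3 + 1 ~= 1.8165.

u = 0.1835 or u = 1.8165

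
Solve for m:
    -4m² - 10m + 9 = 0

Discriminant: (-10)² − 4·(-4)·9 = 244.
Quadratic formula: m = (10 ± √244) / (-8).
So m = -√(61)/4 - 5/4 ≈ -3.2026 or m = -5/4 + √(61)/4 ≈ 0.7026.

m = -3.2026 or m = 0.7026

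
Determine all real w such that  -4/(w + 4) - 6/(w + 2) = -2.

Multiply both sides by (w + 4)(w + 2):
-4(w + 2) - 6(w + 4) = -2(w + 4)(w + 2).
Expand and collect terms: -2w² - 2w + 16 = 0.
By the quadratic formula, w = (2 ± √132) / -4, so w ≈ -3.3723 or w ≈ 2.3723.
Neither value makes a denominator zero (w ≠ -4, w ≠ -2), so both are valid.

w = -3.3723 or w = 2.3723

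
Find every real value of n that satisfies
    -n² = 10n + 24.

n = -6 or n = -4

Bring every term to one side: -n² - 10n - 24 = 0.
Factor: -1(n + 4)(n + 6) = 0.
So n = -4 or n = -6.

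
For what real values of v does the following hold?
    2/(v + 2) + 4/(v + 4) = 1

Multiply both sides by (v + 2)(v + 4):
2(v + 4) + 4(v + 2) = (v + 2)(v + 4).
Expand and collect terms: v² - 8 = 0.
By the quadratic formula, v = (0 ± √32) / 2, so v ≈ 2.8284 or v ≈ -2.8284.
Neither value makes a denominator zero (v ≠ -2, v ≠ -4), so both are valid.

v = -2.8284 or v = 2.8284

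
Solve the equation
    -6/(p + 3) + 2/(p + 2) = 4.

p = -4.2247 or p = -1.7753

Multiply both sides by (p + 3)(p + 2):
-6(p + 2) + 2(p + 3) = 4(p + 3)(p + 2).
Expand and collect terms: 4p^2 + 24p + 30 = 0.
By the quadratic formula, p = (-24 +/- sqrt(96)) / 8, so p ~= -1.7753 or p ~= -4.2247.
Neither value makes a denominator zero (p != -3, p != -2), so both are valid.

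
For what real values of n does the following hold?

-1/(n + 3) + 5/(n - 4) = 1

n = -3.6033 or n = 8.6033

Multiply both sides by (n + 3)(n - 4):
-(n - 4) + 5(n + 3) = (n + 3)(n - 4).
Expand and collect terms: n² - 5n - 31 = 0.
By the quadratic formula, n = (5 ± √149) / 2, so n ≈ 8.6033 or n ≈ -3.6033.
Neither value makes a denominator zero (n ≠ -3, n ≠ 4), so both are valid.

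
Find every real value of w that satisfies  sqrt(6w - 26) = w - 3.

Square both sides: 6w - 26 = (w - 3)^2.
Expand and rearrange: w^2 - 12w + 35 = 0.
Solving gives w = 7 or w = 5.
Check each candidate in the original equation:
  w = 7: sqrt(16) = 4, while w - 3 = 4 — valid.
  w = 5: sqrt(4) = 2, while w - 3 = 2 — valid.

w = 5 or w = 7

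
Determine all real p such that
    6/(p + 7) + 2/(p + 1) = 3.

Multiply both sides by (p + 7)(p + 1):
6(p + 1) + 2(p + 7) = 3(p + 7)(p + 1).
Expand and collect terms: 3p² + 16p + 1 = 0.
By the quadratic formula, p = (-16 ± √244) / 6, so p ≈ -0.0633 or p ≈ -5.2701.
Neither value makes a denominator zero (p ≠ -7, p ≠ -1), so both are valid.

p = -5.2701 or p = -0.0633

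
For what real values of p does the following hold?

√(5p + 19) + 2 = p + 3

p = 6

Isolate the radical: √(5p + 19) = p + 1.
Square both sides: 5p + 19 = (p + 1)².
Expand and rearrange: p² - 3p - 18 = 0.
Solving gives p = 6 or p = -3.
Check each candidate in the original equation:
  p = 6: √(49) = 7, while p + 1 = 7 — valid.
  p = -3: √(4) = 2, while p + 1 = -2 — extraneous.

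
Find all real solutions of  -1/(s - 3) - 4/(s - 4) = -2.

s = 3.1492 or s = 6.3508

Multiply both sides by (s - 3)(s - 4):
-(s - 4) - 4(s - 3) = -2(s - 3)(s - 4).
Expand and collect terms: -2s² + 19s - 40 = 0.
By the quadratic formula, s = (-19 ± √41) / -4, so s ≈ 3.1492 or s ≈ 6.3508.
Neither value makes a denominator zero (s ≠ 3, s ≠ 4), so both are valid.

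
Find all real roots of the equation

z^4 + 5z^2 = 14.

Let u = z^2. The equation becomes u^2 + 5u - 14 = 0.
Factor: (u + 7)(u - 2) = 0, so u = -7 or u = 2.
z^2 = -7 < 0 has no real solution.
z^2 = 2 gives z = +/-sqrt(2) ~= +/-1.4142.

z = -1.4142 or z = 1.4142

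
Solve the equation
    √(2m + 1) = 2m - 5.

m = 4

Square both sides: 2m + 1 = (2m - 5)².
Expand and rearrange: 4m² - 22m + 24 = 0.
Solving gives m = 4 or m = 1.5.
Check each candidate in the original equation:
  m = 4: √(9) = 3, while 2m - 5 = 3 — valid.
  m = 1.5: √(4) = 2, while 2m - 5 = -2 — extraneous.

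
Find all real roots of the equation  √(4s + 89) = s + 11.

Square both sides: 4s + 89 = (s + 11)².
Expand and rearrange: s² + 18s + 32 = 0.
Solving gives s = -2 or s = -16.
Check each candidate in the original equation:
  s = -2: √(81) = 9, while s + 11 = 9 — valid.
  s = -16: √(25) = 5, while s + 11 = -5 — extraneous.

s = -2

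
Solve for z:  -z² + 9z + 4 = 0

z = -0.4244 or z = 9.4244

Discriminant: (9)² − 4·(-1)·4 = 97.
Quadratic formula: z = (-9 ± √97) / (-2).
So z = 9/2 - √(97)/2 ≈ -0.4244 or z = 9/2 + √(97)/2 ≈ 9.4244.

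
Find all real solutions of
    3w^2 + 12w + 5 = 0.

Discriminant: (12)^2 - 4*3*5 = 84.
Quadratic formula: w = (-12 +/- sqrt(84)) / 6.
So w = -2 + sqrt(21)/3 ~= -0.4725 or w = -2 - sqrt(21)/3 ~= -3.5275.

w = -3.5275 or w = -0.4725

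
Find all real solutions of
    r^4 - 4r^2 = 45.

r = -3 or r = 3

Let u = r^2. The equation becomes u^2 - 4u - 45 = 0.
Factor: (u + 5)(u - 9) = 0, so u = -5 or u = 9.
r^2 = -5 < 0 has no real solution.
r^2 = 9 gives r = +/-3.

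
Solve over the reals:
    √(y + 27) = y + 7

Square both sides: y + 27 = (y + 7)².
Expand and rearrange: y² + 13y + 22 = 0.
Solving gives y = -2 or y = -11.
Check each candidate in the original equation:
  y = -2: √(25) = 5, while y + 7 = 5 — valid.
  y = -11: √(16) = 4, while y + 7 = -4 — extraneous.

y = -2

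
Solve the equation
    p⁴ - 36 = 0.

Let u = p². The equation becomes u² - 36 = 0.
Factor: (u - 6)(u + 6) = 0, so u = 6 or u = -6.
p² = 6 gives p = ±√(6) ≈ ±2.4495.
p² = -6 < 0 has no real solution.

p = -2.4495 or p = 2.4495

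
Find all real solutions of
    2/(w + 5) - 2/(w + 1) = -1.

w = -6.4641 or w = 0.4641

Multiply both sides by (w + 5)(w + 1):
2(w + 1) - 2(w + 5) = -(w + 5)(w + 1).
Expand and collect terms: -w^2 - 6w + 3 = 0.
By the quadratic formula, w = (6 +/- sqrt(48)) / -2, so w ~= -6.4641 or w ~= 0.4641.
Neither value makes a denominator zero (w != -5, w != -1), so both are valid.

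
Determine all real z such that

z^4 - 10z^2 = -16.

z = -2.8284 or z = -1.4142 or z = 1.4142 or z = 2.8284

Let u = z^2. The equation becomes u^2 - 10u + 16 = 0.
Factor: (u - 8)(u - 2) = 0, so u = 8 or u = 2.
z^2 = 8 gives z = +/-2*sqrt(2) ~= +/-2.8284.
z^2 = 2 gives z = +/-sqrt(2) ~= +/-1.4142.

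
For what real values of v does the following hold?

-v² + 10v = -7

Rearrange to standard form: -v² + 10v + 7 = 0.
Discriminant: (10)² − 4·(-1)·7 = 128.
Quadratic formula: v = (-10 ± √128) / (-2).
So v = 5 - 4·√(2) ≈ -0.6569 or v = 5 + 4·√(2) ≈ 10.6569.

v = -0.6569 or v = 10.6569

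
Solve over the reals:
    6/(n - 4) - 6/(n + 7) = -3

n = -4.3723 or n = 1.3723

Multiply both sides by (n - 4)(n + 7):
6(n + 7) - 6(n - 4) = -3(n - 4)(n + 7).
Expand and collect terms: -3n^2 - 9n + 18 = 0.
By the quadratic formula, n = (9 +/- sqrt(297)) / -6, so n ~= -4.3723 or n ~= 1.3723.
Neither value makes a denominator zero (n != 4, n != -7), so both are valid.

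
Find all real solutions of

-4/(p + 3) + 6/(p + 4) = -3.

Multiply both sides by (p + 3)(p + 4):
-4(p + 4) + 6(p + 3) = -3(p + 3)(p + 4).
Expand and collect terms: -3p^2 - 23p - 38 = 0.
By the quadratic formula, p = (23 +/- sqrt(73)) / -6, so p ~= -5.2573 or p ~= -2.4093.
Neither value makes a denominator zero (p != -3, p != -4), so both are valid.

p = -5.2573 or p = -2.4093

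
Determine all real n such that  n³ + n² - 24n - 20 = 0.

Possible rational roots are divisors of -20. Testing n = -5 gives 0, so (n + 5) is a factor.
Divide: n³ + n² - 24n - 20 = (n + 5)(n² - 4n - 4).
Apply the quadratic formula to n² - 4n - 4 = 0: n = (4 ± √32)/2, i.e. n ≈ 4.8284 or n ≈ -0.8284.

n = -5 or n = -0.8284 or n = 4.8284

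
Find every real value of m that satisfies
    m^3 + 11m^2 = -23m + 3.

m = -8.1231 or m = -3 or m = 0.1231

Rearrange: m^3 + 11m^2 + 23m - 3 = 0.
Possible rational roots are divisors of -3. Testing m = -3 gives 0, so (m + 3) is a factor.
Divide: m^3 + 11m^2 + 23m - 3 = (m + 3)(m^2 + 8m - 1).
Apply the quadratic formula to m^2 + 8m - 1 = 0: m = (-8 +/- sqrt(68))/2, i.e. m ~= 0.1231 or m ~= -8.1231.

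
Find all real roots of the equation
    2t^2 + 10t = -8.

t = -4 or t = -1

Bring every term to one side: 2t^2 + 10t + 8 = 0.
Factor: 2(t + 4)(t + 1) = 0.
So t = -4 or t = -1.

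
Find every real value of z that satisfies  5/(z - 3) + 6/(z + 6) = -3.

z = -8.3444 or z = 1.6778

Multiply both sides by (z - 3)(z + 6):
5(z + 6) + 6(z - 3) = -3(z - 3)(z + 6).
Expand and collect terms: -3z² - 20z + 42 = 0.
By the quadratic formula, z = (20 ± √904) / -6, so z ≈ -8.3444 or z ≈ 1.6778.
Neither value makes a denominator zero (z ≠ 3, z ≠ -6), so both are valid.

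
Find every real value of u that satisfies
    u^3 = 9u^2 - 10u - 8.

Rearrange: u^3 - 9u^2 + 10u + 8 = 0.
Possible rational roots are divisors of 8. Testing u = 2 gives 0, so (u - 2) is a factor.
Divide: u^3 - 9u^2 + 10u + 8 = (u - 2)(u^2 - 7u - 4).
Apply the quadratic formula to u^2 - 7u - 4 = 0: u = (7 +/- sqrt(65))/2, i.e. u ~= 7.5311 or u ~= -0.5311.

u = -0.5311 or u = 2 or u = 7.5311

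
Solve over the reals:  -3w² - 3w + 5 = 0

w = -1.8844 or w = 0.8844

Discriminant: (-3)² − 4·(-3)·5 = 69.
Quadratic formula: w = (3 ± √69) / (-6).
So w = -√(69)/6 - 1/2 ≈ -1.8844 or w = -1/2 + √(69)/6 ≈ 0.8844.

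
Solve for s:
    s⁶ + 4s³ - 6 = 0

s = -1.7283 or s = 1.0514

Let u = s³. The equation becomes u² + 4u - 6 = 0.
By the quadratic formula, u = -2 + √(10) or u = -√(10) - 2.
s³ = -2 + √(10) gives s = ∛(-2 + √(10)) ≈ 1.0514.
s³ = -√(10) - 2 gives s = -∛(2 + √(10)) ≈ -1.7283.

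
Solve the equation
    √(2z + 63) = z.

Square both sides: 2z + 63 = (z)².
Expand and rearrange: z² - 2z - 63 = 0.
Solving gives z = 9 or z = -7.
Check each candidate in the original equation:
  z = 9: √(81) = 9, while z = 9 — valid.
  z = -7: √(49) = 7, while z = -7 — extraneous.

z = 9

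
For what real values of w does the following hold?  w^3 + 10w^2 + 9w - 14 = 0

Possible rational roots are divisors of -14. Testing w = -2 gives 0, so (w + 2) is a factor.
Divide: w^3 + 10w^2 + 9w - 14 = (w + 2)(w^2 + 8w - 7).
Apply the quadratic formula to w^2 + 8w - 7 = 0: w = (-8 +/- sqrt(92))/2, i.e. w ~= 0.7958 or w ~= -8.7958.

w = -8.7958 or w = -2 or w = 0.7958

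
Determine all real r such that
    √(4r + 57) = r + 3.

Square both sides: 4r + 57 = (r + 3)².
Expand and rearrange: r² + 2r - 48 = 0.
Solving gives r = 6 or r = -8.
Check each candidate in the original equation:
  r = 6: √(81) = 9, while r + 3 = 9 — valid.
  r = -8: √(25) = 5, while r + 3 = -5 — extraneous.

r = 6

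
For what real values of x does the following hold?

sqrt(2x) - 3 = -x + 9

x = 8

Isolate the radical: sqrt(2x) = -x + 12.
Square both sides: 2x = (-x + 12)^2.
Expand and rearrange: x^2 - 26x + 144 = 0.
Solving gives x = 18 or x = 8.
Check each candidate in the original equation:
  x = 18: sqrt(36) = 6, while -x + 12 = -6 — extraneous.
  x = 8: sqrt(16) = 4, while -x + 12 = 4 — valid.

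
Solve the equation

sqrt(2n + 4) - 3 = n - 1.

Isolate the radical: sqrt(2n + 4) = n + 2.
Square both sides: 2n + 4 = (n + 2)^2.
Expand and rearrange: n^2 + 2n = 0.
Solving gives n = 0 or n = -2.
Check each candidate in the original equation:
  n = 0: sqrt(4) = 2, while n + 2 = 2 — valid.
  n = -2: sqrt(0) = 0, while n + 2 = 0 — valid.

n = -2 or n = 0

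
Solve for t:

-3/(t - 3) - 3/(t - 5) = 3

Multiply both sides by (t - 3)(t - 5):
-3(t - 5) - 3(t - 3) = 3(t - 3)(t - 5).
Expand and collect terms: 3t^2 - 18t + 21 = 0.
By the quadratic formula, t = (18 +/- sqrt(72)) / 6, so t ~= 4.4142 or t ~= 1.5858.
Neither value makes a denominator zero (t != 3, t != 5), so both are valid.

t = 1.5858 or t = 4.4142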